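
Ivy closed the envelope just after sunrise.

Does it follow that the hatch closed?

no

Nothing is said about any hatch; only the envelope is affected.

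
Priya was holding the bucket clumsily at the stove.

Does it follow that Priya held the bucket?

yes

'hold' is atelic; if Priya was holding the bucket, then Priya held the bucket (for some time).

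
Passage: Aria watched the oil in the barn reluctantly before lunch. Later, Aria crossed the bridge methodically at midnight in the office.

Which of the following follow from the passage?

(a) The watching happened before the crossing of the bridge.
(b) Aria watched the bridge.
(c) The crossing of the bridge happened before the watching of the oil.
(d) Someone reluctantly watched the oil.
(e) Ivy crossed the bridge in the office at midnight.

(a), (d)

(a) Entailed — the narrative places the watching before the crossing.
(b) Not entailed — Aria watched the oil, not the bridge; the bridge belongs to the crossing event.
(c) Not entailed — the narrative places the watching before the crossing, not after.
(d) Entailed — every conjunct here is already in the original watching event.
(e) Not entailed — the passage has Aria crossing the bridge, not Ivy.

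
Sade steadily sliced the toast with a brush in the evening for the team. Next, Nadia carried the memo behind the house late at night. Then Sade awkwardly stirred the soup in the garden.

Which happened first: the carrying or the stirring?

the carrying

The connectives place the carrying before the stirring.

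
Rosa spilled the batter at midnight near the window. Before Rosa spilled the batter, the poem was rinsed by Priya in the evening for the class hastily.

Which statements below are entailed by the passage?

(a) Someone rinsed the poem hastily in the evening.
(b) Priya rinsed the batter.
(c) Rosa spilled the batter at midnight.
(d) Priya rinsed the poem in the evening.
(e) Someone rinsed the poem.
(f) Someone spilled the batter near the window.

(a), (c), (d), (e), (f)

(a) Entailed — dropping 'for the class' and generalizing the agent leaves a sub-description the original still satisfies.
(b) Not entailed — Priya rinsed the poem, not the batter; the batter belongs to the spilling event.
(c) Entailed — this follows by dropping conjuncts from the spilling event's description.
(d) Entailed — the original entails any weakening of itself; this just drops 'for the class', 'hastily'.
(e) Entailed — the original entails any weakening of itself; this just drops 'for the class', 'in the evening', 'hastily' and generalizes the agent.
(f) Entailed — this follows by dropping conjuncts from the spilling event's description.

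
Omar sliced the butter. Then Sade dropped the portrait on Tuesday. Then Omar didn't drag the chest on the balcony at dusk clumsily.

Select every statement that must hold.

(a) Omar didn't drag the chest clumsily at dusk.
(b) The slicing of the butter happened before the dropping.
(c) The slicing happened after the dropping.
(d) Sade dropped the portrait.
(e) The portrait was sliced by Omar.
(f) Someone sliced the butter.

(a) Not entailed — dropping 'on the balcony' under negation is not valid — the original leaves open that Omar dragged the chest some other way.
(b) Entailed — the narrative places the slicing before the dropping.
(c) Not entailed — the narrative places the slicing before the dropping, not after.
(d) Entailed — the original entails any weakening of itself; this just drops 'on Tuesday'.
(e) Not entailed — Omar sliced the butter, not the portrait; the portrait belongs to the dropping event.
(f) Entailed — every conjunct here is already in the original slicing event.

(b), (d), (f)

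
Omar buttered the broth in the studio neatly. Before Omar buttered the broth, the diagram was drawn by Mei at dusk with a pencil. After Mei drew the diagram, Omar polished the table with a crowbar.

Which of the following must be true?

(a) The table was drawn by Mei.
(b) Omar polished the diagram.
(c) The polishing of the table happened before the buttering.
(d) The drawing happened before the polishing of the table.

(d)

(a) Not entailed — Mei drew the diagram, not the table; the table belongs to the polishing event.
(b) Not entailed — Omar polished the table, not the diagram; the diagram belongs to the drawing event.
(c) Not entailed — the narrative doesn't order the polishing relative to the buttering.
(d) Entailed — the narrative places the drawing before the polishing.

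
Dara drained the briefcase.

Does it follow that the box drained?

no

Nothing is said about any box; only the briefcase is affected.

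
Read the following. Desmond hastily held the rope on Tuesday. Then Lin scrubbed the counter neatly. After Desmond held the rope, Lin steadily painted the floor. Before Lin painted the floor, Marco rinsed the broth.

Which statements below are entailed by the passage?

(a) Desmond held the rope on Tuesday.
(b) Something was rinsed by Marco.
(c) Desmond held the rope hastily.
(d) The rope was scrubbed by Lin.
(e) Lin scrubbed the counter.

(a), (b), (c), (e)

(a) Entailed — this follows by dropping conjuncts from the holding event's description.
(b) Entailed — every conjunct here is already in the original rinsing event.
(c) Entailed — dropping 'on Tuesday' leaves a sub-description the original still satisfies.
(d) Not entailed — Lin scrubbed the counter, not the rope; the rope belongs to the holding event.
(e) Entailed — every conjunct here is already in the original scrubbing event.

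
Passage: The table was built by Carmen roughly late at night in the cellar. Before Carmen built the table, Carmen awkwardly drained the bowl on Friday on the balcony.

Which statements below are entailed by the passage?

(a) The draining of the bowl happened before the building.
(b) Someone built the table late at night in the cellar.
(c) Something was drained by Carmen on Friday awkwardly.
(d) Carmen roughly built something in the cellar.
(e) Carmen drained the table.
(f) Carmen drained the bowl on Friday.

(a), (b), (c), (d), (f)

(a) Entailed — the narrative places the draining before the building.
(b) Entailed — the original entails any weakening of itself; this just drops 'roughly' and generalizes the agent.
(c) Entailed — this follows by dropping conjuncts from the draining event's description.
(d) Entailed — dropping 'late at night' and generalizing the patient leaves a sub-description the original still satisfies.
(e) Not entailed — Carmen drained the bowl, not the table; the table belongs to the building event.
(f) Entailed — every conjunct here is already in the original draining event.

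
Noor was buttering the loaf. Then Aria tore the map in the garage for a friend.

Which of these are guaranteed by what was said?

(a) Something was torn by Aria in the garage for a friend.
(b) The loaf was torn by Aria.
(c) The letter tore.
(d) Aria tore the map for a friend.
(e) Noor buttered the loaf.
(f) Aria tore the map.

(a), (d), (f)

(a) Entailed — the original entails any weakening of itself; this just generalizes the patient.
(b) Not entailed — Aria tore the map, not the loaf; the loaf belongs to the buttering event.
(c) Not entailed — the map is what tore, not the letter.
(d) Entailed — dropping 'in the garage' leaves a sub-description the original still satisfies.
(e) Not entailed — 'was buttering' is progressive on an accomplishment; it does not entail the completed 'buttered'.
(f) Entailed — the original entails any weakening of itself; this just drops 'in the garage', 'for a friend'.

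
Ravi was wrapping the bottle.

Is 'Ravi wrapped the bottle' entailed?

'was wrapping' is progressive; for an accomplishment like 'wrap the bottle', it doesn't entail completion.

no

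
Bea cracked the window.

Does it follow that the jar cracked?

no

Nothing is said about any jar; only the window is affected.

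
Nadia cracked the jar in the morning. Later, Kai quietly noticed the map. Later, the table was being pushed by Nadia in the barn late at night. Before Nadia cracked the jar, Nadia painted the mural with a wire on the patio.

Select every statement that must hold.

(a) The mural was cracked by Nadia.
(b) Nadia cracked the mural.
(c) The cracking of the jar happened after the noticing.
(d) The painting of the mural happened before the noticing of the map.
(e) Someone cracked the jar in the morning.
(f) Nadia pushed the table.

(d), (e), (f)

(a) Not entailed — Nadia cracked the jar, not the mural; the mural belongs to the painting event.
(b) Not entailed — Nadia cracked the jar, not the mural; the mural belongs to the painting event.
(c) Not entailed — the narrative places the cracking before the noticing, not after.
(d) Entailed — the narrative places the painting before the noticing.
(e) Entailed — every conjunct here is already in the original cracking event.
(f) Entailed — 'push' is an activity; 'was pushing' entails that some pushing happened, so 'pushed' holds.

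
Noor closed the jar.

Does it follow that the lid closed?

Nothing is said about any lid; only the jar is affected.

no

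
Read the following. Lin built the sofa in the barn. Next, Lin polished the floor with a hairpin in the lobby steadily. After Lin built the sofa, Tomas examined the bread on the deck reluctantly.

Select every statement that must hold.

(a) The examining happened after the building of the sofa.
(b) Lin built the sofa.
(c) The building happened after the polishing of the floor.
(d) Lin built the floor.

(a) Entailed — the narrative places the building before the examining.
(b) Entailed — every conjunct here is already in the original building event.
(c) Not entailed — the narrative places the building before the polishing, not after.
(d) Not entailed — Lin built the sofa, not the floor; the floor belongs to the polishing event.

(a), (b)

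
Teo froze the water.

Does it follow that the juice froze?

Nothing is said about any juice; only the water is affected.

no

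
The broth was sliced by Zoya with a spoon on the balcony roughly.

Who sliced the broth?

Zoya

'Zoya' marks the agent of the slicing event.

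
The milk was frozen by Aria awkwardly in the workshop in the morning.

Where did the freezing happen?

in the workshop

'in the workshop' marks the location of the freezing event.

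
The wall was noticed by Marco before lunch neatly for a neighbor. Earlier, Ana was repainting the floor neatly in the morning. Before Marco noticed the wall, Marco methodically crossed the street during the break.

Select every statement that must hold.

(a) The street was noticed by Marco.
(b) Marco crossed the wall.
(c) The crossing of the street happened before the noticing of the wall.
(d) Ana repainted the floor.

(c)

(a) Not entailed — Marco noticed the wall, not the street; the street belongs to the crossing event.
(b) Not entailed — Marco crossed the street, not the wall; the wall belongs to the noticing event.
(c) Entailed — the narrative places the crossing before the noticing.
(d) Not entailed — 'was repainting' is progressive on an accomplishment; it does not entail the completed 'repainted'.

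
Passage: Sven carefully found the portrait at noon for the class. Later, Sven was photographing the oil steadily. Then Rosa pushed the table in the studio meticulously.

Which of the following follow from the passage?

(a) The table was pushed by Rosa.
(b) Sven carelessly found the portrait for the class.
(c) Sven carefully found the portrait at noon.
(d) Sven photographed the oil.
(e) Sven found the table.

(a) Entailed — this follows by dropping conjuncts from the pushing event's description.
(b) Not entailed — 'carelessly' adds a manner not in (and inconsistent with) the original.
(c) Entailed — dropping 'for the class' leaves a sub-description the original still satisfies.
(d) Not entailed — 'was photographing' is progressive on an accomplishment; it does not entail the completed 'photographed'.
(e) Not entailed — Sven found the portrait, not the table; the table belongs to the pushing event.

(a), (c)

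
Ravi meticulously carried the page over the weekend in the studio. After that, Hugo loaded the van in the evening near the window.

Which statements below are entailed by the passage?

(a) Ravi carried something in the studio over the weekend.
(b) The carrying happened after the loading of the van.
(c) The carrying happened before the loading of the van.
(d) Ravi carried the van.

(a) Entailed — the original entails any weakening of itself; this just drops 'meticulously' and generalizes the patient.
(b) Not entailed — the narrative places the carrying before the loading, not after.
(c) Entailed — the narrative places the carrying before the loading.
(d) Not entailed — Ravi carried the page, not the van; the van belongs to the loading event.

(a), (c)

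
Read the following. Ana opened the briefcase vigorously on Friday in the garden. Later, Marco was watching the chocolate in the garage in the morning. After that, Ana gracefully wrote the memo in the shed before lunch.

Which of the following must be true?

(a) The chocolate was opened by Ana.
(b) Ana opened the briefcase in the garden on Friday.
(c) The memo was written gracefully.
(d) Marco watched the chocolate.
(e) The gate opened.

(b), (c), (d)

(a) Not entailed — Ana opened the briefcase, not the chocolate; the chocolate belongs to the watching event.
(b) Entailed — dropping 'vigorously' leaves a sub-description the original still satisfies.
(c) Entailed — the original entails any weakening of itself; this just drops 'before lunch', 'in the shed' and generalizes the agent.
(d) Entailed — 'watch' is an activity; 'was watching' entails that some watching happened, so 'watched' holds.
(e) Not entailed — the briefcase is what opened, not the gate.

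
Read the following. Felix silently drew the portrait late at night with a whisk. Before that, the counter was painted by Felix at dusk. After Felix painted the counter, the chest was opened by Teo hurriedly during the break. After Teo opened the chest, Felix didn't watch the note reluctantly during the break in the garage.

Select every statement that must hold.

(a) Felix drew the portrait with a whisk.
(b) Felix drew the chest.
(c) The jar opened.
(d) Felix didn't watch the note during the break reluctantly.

(a)

(a) Entailed — every conjunct here is already in the original drawing event.
(b) Not entailed — Felix drew the portrait, not the chest; the chest belongs to the opening event.
(c) Not entailed — the chest is what opened, not the jar.
(d) Not entailed — dropping 'in the garage' under negation is not valid — the original leaves open that Felix watched the note some other way.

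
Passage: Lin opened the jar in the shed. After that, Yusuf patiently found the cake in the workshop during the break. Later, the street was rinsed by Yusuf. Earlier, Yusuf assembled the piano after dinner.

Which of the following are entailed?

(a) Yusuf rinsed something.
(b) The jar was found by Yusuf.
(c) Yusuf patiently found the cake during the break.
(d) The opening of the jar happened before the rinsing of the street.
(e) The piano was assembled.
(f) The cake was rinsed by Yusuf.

(a) Entailed — every conjunct here is already in the original rinsing event.
(b) Not entailed — Yusuf found the cake, not the jar; the jar belongs to the opening event.
(c) Entailed — the original entails any weakening of itself; this just drops 'in the workshop'.
(d) Entailed — the narrative places the opening before the rinsing.
(e) Entailed — every conjunct here is already in the original assembling event.
(f) Not entailed — Yusuf rinsed the street, not the cake; the cake belongs to the finding event.

(a), (c), (d), (e)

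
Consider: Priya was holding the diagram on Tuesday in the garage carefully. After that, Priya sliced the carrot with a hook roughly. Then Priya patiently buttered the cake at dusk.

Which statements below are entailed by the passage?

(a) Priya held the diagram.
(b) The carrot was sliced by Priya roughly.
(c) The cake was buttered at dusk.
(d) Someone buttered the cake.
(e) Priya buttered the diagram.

(a), (b), (c), (d)

(a) Entailed — 'hold' is an activity; 'was holding' entails that some holding happened, so 'held' holds.
(b) Entailed — dropping 'with a hook' leaves a sub-description the original still satisfies.
(c) Entailed — dropping 'patiently' and generalizing the agent leaves a sub-description the original still satisfies.
(d) Entailed — dropping 'at dusk', 'patiently' and generalizing the agent leaves a sub-description the original still satisfies.
(e) Not entailed — Priya buttered the cake, not the diagram; the diagram belongs to the holding event.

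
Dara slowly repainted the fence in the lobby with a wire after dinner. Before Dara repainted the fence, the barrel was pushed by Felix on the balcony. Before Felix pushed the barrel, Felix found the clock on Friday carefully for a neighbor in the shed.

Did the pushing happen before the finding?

The narrative orders the finding before the pushing.

no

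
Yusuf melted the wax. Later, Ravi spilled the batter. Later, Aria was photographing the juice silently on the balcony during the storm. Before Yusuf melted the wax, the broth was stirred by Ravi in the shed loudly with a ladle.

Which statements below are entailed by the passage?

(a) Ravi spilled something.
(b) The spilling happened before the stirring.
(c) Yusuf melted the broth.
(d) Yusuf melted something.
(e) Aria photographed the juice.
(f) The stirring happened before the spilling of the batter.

(a), (d), (f)

(a) Entailed — the original entails any weakening of itself; this just generalizes the patient.
(b) Not entailed — the narrative places the stirring before the spilling, not after.
(c) Not entailed — Yusuf melted the wax, not the broth; the broth belongs to the stirring event.
(d) Entailed — generalizing the patient leaves a sub-description the original still satisfies.
(e) Not entailed — 'was photographing' is progressive on an accomplishment; it does not entail the completed 'photographed'.
(f) Entailed — the narrative places the stirring before the spilling.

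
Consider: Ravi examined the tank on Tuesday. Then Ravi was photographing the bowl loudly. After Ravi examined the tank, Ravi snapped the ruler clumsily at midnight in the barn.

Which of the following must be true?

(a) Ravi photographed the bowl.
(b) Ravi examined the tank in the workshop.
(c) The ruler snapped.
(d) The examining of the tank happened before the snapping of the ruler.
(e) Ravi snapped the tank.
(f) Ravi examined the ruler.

(c), (d)

(a) Not entailed — 'was photographing' is progressive on an accomplishment; it does not entail the completed 'photographed'.
(b) Not entailed — 'in the workshop' adds information not in the original event.
(c) Entailed — 'Ravi snapped the ruler' is causative; it entails the inchoative 'the ruler snapped'.
(d) Entailed — the narrative places the examining before the snapping.
(e) Not entailed — Ravi snapped the ruler, not the tank; the tank belongs to the examining event.
(f) Not entailed — Ravi examined the tank, not the ruler; the ruler belongs to the snapping event.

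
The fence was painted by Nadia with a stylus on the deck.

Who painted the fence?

Nadia

'Nadia' marks the agent of the painting event.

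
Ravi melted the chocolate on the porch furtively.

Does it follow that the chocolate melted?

yes

'Ravi melted the chocolate' is the causative; it entails the inchoative 'the chocolate melted'.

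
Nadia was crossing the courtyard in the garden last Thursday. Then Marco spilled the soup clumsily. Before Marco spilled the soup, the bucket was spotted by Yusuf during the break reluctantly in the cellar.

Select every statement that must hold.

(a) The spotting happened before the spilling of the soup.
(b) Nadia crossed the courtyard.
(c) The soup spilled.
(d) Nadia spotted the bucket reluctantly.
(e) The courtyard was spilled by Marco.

(a) Entailed — the narrative places the spotting before the spilling.
(b) Not entailed — 'was crossing' is progressive on an accomplishment; it does not entail the completed 'crossed'.
(c) Entailed — 'Marco spilled the soup' is causative; it entails the inchoative 'the soup spilled'.
(d) Not entailed — the passage has Yusuf spotting the bucket, not Nadia.
(e) Not entailed — Marco spilled the soup, not the courtyard; the courtyard belongs to the crossing event.

(a), (c)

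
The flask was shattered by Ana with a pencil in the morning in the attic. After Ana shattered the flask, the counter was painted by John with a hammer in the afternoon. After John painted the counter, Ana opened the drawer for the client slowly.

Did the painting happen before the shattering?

no

The narrative orders the shattering before the painting.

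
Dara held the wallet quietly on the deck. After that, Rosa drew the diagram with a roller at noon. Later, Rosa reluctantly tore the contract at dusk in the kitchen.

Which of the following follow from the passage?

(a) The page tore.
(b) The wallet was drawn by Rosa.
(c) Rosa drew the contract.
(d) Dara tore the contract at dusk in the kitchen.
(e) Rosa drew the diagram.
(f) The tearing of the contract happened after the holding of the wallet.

(e), (f)

(a) Not entailed — the contract is what tore, not the page.
(b) Not entailed — Rosa drew the diagram, not the wallet; the wallet belongs to the holding event.
(c) Not entailed — Rosa drew the diagram, not the contract; the contract belongs to the tearing event.
(d) Not entailed — the passage has Rosa tearing the contract, not Dara.
(e) Entailed — every conjunct here is already in the original drawing event.
(f) Entailed — the narrative places the holding before the tearing.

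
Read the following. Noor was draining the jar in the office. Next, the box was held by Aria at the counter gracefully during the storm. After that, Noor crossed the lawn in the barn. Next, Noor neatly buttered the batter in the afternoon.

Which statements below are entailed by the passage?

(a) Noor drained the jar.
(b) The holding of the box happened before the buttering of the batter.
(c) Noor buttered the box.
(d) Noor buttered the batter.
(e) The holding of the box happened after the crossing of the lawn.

(a) Not entailed — 'was draining' is progressive on an accomplishment; it does not entail the completed 'drained'.
(b) Entailed — the narrative places the holding before the buttering.
(c) Not entailed — Noor buttered the batter, not the box; the box belongs to the holding event.
(d) Entailed — dropping 'in the afternoon', 'neatly' leaves a sub-description the original still satisfies.
(e) Not entailed — the narrative places the holding before the crossing, not after.

(b), (d)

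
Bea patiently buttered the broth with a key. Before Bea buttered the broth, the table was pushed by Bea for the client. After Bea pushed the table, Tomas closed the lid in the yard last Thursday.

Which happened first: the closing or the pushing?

the pushing

The connectives place the pushing before the closing.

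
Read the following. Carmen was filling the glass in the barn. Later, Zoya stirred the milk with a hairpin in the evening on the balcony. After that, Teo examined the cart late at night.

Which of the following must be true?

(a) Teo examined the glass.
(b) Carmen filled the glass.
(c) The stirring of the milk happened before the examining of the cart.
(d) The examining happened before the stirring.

(a) Not entailed — Teo examined the cart, not the glass; the glass belongs to the filling event.
(b) Not entailed — 'was filling' is progressive on an accomplishment; it does not entail the completed 'filled'.
(c) Entailed — the narrative places the stirring before the examining.
(d) Not entailed — the narrative places the stirring before the examining, not after.

(c)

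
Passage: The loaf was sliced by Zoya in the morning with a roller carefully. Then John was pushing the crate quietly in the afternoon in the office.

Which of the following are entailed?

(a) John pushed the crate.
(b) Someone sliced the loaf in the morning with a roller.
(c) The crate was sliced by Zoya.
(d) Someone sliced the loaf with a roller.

(a), (b), (d)

(a) Entailed — 'push' is an activity; 'was pushing' entails that some pushing happened, so 'pushed' holds.
(b) Entailed — the original entails any weakening of itself; this just drops 'carefully' and generalizes the agent.
(c) Not entailed — Zoya sliced the loaf, not the crate; the crate belongs to the pushing event.
(d) Entailed — this follows by dropping conjuncts from the slicing event's description.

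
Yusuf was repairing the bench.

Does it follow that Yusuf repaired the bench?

no

'was repairing' is progressive; for an accomplishment like 'repair the bench', it doesn't entail completion.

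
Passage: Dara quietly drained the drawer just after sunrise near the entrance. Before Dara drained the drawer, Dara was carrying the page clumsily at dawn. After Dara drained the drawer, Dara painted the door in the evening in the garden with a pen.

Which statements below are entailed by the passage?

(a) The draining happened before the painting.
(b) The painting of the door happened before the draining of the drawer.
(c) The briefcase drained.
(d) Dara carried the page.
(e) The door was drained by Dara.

(a) Entailed — the narrative places the draining before the painting.
(b) Not entailed — the narrative places the draining before the painting, not after.
(c) Not entailed — the drawer is what drained, not the briefcase.
(d) Entailed — 'carry' is an activity; 'was carrying' entails that some carrying happened, so 'carried' holds.
(e) Not entailed — Dara drained the drawer, not the door; the door belongs to the painting event.

(a), (d)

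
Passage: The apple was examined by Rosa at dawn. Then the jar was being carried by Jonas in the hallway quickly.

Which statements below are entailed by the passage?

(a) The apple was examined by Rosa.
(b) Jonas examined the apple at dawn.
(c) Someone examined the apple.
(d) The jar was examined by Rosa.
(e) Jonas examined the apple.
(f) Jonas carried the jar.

(a), (c), (f)

(a) Entailed — the original entails any weakening of itself; this just drops 'at dawn'.
(b) Not entailed — the passage has Rosa examining the apple, not Jonas.
(c) Entailed — this follows by dropping conjuncts from the examining event's description.
(d) Not entailed — Rosa examined the apple, not the jar; the jar belongs to the carrying event.
(e) Not entailed — the passage has Rosa examining the apple, not Jonas.
(f) Entailed — 'carry' is an activity; 'was carrying' entails that some carrying happened, so 'carried' holds.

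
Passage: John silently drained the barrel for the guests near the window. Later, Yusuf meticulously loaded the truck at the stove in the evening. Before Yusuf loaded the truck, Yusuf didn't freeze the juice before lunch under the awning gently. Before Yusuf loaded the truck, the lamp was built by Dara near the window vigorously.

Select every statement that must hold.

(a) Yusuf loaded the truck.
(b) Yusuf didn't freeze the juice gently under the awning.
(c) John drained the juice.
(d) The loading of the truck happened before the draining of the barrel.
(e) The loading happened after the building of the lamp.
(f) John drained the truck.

(a), (e)

(a) Entailed — the original entails any weakening of itself; this just drops 'at the stove', 'in the evening', 'meticulously'.
(b) Not entailed — dropping 'before lunch' under negation is not valid — the original leaves open that Yusuf froze the juice some other way.
(c) Not entailed — John drained the barrel, not the juice; the juice belongs to the freezing event.
(d) Not entailed — the narrative places the draining before the loading, not after.
(e) Entailed — the narrative places the building before the loading.
(f) Not entailed — John drained the barrel, not the truck; the truck belongs to the loading event.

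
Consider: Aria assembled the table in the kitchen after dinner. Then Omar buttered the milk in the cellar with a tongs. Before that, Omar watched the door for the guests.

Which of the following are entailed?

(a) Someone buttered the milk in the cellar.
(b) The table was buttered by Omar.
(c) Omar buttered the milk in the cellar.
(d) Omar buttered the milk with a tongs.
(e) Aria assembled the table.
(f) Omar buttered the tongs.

(a) Entailed — this follows by dropping conjuncts from the buttering event's description.
(b) Not entailed — Omar buttered the milk, not the table; the table belongs to the assembling event.
(c) Entailed — this follows by dropping conjuncts from the buttering event's description.
(d) Entailed — this follows by dropping conjuncts from the buttering event's description.
(e) Entailed — every conjunct here is already in the original assembling event.
(f) Not entailed — the tongs is the instrument, not what was buttered.

(a), (c), (d), (e)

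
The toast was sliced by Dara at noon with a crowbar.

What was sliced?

'the toast' marks the patient of the slicing event.

the toast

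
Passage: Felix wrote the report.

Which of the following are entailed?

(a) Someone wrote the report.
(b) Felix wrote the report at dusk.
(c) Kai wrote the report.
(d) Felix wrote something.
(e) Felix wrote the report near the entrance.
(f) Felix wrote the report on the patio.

(a), (d)

(a) Entailed — generalizing the agent leaves a sub-description the original still satisfies.
(b) Not entailed — 'at dusk' adds information not in the original event.
(c) Not entailed — the passage has Felix writing the report, not Kai.
(d) Entailed — this follows by dropping conjuncts from the writing event's description.
(e) Not entailed — 'near the entrance' adds information not in the original event.
(f) Not entailed — 'on the patio' adds information not in the original event.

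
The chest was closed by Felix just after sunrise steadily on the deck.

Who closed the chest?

Felix

'Felix' marks the agent of the closing event.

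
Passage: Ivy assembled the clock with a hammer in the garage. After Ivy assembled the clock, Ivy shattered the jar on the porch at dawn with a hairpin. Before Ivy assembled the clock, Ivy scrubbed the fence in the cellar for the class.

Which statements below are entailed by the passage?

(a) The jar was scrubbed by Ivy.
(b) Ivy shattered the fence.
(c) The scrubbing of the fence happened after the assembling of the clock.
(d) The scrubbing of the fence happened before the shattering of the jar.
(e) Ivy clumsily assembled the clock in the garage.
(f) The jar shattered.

(d), (f)

(a) Not entailed — Ivy scrubbed the fence, not the jar; the jar belongs to the shattering event.
(b) Not entailed — Ivy shattered the jar, not the fence; the fence belongs to the scrubbing event.
(c) Not entailed — the narrative places the scrubbing before the assembling, not after.
(d) Entailed — the narrative places the scrubbing before the shattering.
(e) Not entailed — 'clumsily' adds information not in the original event.
(f) Entailed — 'Ivy shattered the jar' is causative; it entails the inchoative 'the jar shattered'.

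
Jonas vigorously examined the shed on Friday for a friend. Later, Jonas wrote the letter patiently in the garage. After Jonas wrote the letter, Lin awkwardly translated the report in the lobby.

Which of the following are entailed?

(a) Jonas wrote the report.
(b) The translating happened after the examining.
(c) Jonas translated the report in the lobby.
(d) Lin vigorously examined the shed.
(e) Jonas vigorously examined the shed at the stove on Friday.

(b)

(a) Not entailed — Jonas wrote the letter, not the report; the report belongs to the translating event.
(b) Entailed — the narrative places the examining before the translating.
(c) Not entailed — the passage has Lin translating the report, not Jonas.
(d) Not entailed — the passage has Jonas examining the shed, not Lin.
(e) Not entailed — 'at the stove' adds information not in the original event.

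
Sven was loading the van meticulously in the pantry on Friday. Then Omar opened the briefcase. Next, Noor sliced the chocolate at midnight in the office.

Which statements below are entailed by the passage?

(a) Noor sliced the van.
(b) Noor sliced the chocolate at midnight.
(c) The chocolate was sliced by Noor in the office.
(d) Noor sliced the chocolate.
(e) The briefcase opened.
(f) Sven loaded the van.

(b), (c), (d), (e)

(a) Not entailed — Noor sliced the chocolate, not the van; the van belongs to the loading event.
(b) Entailed — this follows by dropping conjuncts from the slicing event's description.
(c) Entailed — dropping 'at midnight' leaves a sub-description the original still satisfies.
(d) Entailed — the original entails any weakening of itself; this just drops 'at midnight', 'in the office'.
(e) Entailed — 'Omar opened the briefcase' is causative; it entails the inchoative 'the briefcase opened'.
(f) Not entailed — 'was loading' is progressive on an accomplishment; it does not entail the completed 'loaded'.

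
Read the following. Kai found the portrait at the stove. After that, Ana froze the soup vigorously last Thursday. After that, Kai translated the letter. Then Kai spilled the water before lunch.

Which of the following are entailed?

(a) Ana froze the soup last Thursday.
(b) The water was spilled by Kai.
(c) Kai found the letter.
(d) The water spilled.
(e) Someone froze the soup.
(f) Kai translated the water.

(a), (b), (d), (e)

(a) Entailed — every conjunct here is already in the original freezing event.
(b) Entailed — dropping 'before lunch' leaves a sub-description the original still satisfies.
(c) Not entailed — Kai found the portrait, not the letter; the letter belongs to the translating event.
(d) Entailed — 'Kai spilled the water' is causative; it entails the inchoative 'the water spilled'.
(e) Entailed — every conjunct here is already in the original freezing event.
(f) Not entailed — Kai translated the letter, not the water; the water belongs to the spilling event.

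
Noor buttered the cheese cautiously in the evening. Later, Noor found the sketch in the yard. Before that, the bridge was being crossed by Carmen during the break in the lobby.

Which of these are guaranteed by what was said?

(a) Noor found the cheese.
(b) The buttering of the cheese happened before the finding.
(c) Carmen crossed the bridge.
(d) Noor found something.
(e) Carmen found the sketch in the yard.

(a) Not entailed — Noor found the sketch, not the cheese; the cheese belongs to the buttering event.
(b) Entailed — the narrative places the buttering before the finding.
(c) Not entailed — 'was crossing' is progressive on an accomplishment; it does not entail the completed 'crossed'.
(d) Entailed — dropping 'in the yard' and generalizing the patient leaves a sub-description the original still satisfies.
(e) Not entailed — the passage has Noor finding the sketch, not Carmen.

(b), (d)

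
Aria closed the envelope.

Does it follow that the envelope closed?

yes

'Aria closed the envelope' is the causative; it entails the inchoative 'the envelope closed'.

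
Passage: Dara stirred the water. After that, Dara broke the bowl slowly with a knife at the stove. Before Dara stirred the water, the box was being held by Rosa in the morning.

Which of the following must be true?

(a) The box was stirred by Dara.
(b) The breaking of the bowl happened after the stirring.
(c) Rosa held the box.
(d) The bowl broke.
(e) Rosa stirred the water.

(a) Not entailed — Dara stirred the water, not the box; the box belongs to the holding event.
(b) Entailed — the narrative places the stirring before the breaking.
(c) Entailed — 'hold' is an activity; 'was holding' entails that some holding happened, so 'held' holds.
(d) Entailed — 'Dara broke the bowl' is causative; it entails the inchoative 'the bowl broke'.
(e) Not entailed — the passage has Dara stirring the water, not Rosa.

(b), (c), (d)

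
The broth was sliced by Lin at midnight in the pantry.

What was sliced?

the broth

'the broth' marks the patient of the slicing event.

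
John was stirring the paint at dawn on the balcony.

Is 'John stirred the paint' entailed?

'stir' is atelic; if John was stirring the paint, then John stirred the paint (for some time).

yes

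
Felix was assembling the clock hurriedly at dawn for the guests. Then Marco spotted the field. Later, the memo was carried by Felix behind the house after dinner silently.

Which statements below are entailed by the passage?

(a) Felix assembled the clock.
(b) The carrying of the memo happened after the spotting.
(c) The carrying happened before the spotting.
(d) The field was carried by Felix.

(b)

(a) Not entailed — 'was assembling' is progressive on an accomplishment; it does not entail the completed 'assembled'.
(b) Entailed — the narrative places the spotting before the carrying.
(c) Not entailed — the narrative places the spotting before the carrying, not after.
(d) Not entailed — Felix carried the memo, not the field; the field belongs to the spotting event.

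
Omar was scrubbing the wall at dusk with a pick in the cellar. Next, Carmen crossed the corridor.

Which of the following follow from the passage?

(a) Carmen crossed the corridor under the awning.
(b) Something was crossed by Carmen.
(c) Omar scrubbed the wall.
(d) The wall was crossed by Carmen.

(b), (c)

(a) Not entailed — 'under the awning' adds information not in the original event.
(b) Entailed — this follows by dropping conjuncts from the crossing event's description.
(c) Entailed — 'scrub' is an activity; 'was scrubbing' entails that some scrubbing happened, so 'scrubbed' holds.
(d) Not entailed — Carmen crossed the corridor, not the wall; the wall belongs to the scrubbing event.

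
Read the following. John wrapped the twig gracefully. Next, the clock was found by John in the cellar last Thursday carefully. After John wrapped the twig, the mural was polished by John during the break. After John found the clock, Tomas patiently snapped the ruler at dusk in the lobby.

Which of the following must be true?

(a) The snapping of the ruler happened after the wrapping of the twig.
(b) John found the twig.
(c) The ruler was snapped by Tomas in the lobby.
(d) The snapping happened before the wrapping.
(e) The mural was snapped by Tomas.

(a) Entailed — the narrative places the wrapping before the snapping.
(b) Not entailed — John found the clock, not the twig; the twig belongs to the wrapping event.
(c) Entailed — dropping 'patiently', 'at dusk' leaves a sub-description the original still satisfies.
(d) Not entailed — the narrative places the wrapping before the snapping, not after.
(e) Not entailed — Tomas snapped the ruler, not the mural; the mural belongs to the polishing event.

(a), (c)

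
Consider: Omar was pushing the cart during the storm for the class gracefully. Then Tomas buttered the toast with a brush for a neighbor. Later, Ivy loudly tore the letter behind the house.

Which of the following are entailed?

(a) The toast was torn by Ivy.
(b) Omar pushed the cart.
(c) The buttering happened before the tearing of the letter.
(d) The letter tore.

(a) Not entailed — Ivy tore the letter, not the toast; the toast belongs to the buttering event.
(b) Entailed — 'push' is an activity; 'was pushing' entails that some pushing happened, so 'pushed' holds.
(c) Entailed — the narrative places the buttering before the tearing.
(d) Entailed — 'Ivy tore the letter' is causative; it entails the inchoative 'the letter tore'.

(b), (c), (d)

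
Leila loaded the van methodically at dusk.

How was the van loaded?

'methodically' marks the manner of the loading event.

methodically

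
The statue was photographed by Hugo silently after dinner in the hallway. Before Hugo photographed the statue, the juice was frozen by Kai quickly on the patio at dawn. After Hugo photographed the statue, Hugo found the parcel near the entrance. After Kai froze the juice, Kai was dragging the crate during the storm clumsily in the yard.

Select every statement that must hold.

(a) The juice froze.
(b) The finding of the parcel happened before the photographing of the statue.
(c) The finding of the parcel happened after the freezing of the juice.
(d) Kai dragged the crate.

(a), (c), (d)

(a) Entailed — 'Kai froze the juice' is causative; it entails the inchoative 'the juice froze'.
(b) Not entailed — the narrative places the photographing before the finding, not after.
(c) Entailed — the narrative places the freezing before the finding.
(d) Entailed — 'drag' is an activity; 'was dragging' entails that some dragging happened, so 'dragged' holds.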